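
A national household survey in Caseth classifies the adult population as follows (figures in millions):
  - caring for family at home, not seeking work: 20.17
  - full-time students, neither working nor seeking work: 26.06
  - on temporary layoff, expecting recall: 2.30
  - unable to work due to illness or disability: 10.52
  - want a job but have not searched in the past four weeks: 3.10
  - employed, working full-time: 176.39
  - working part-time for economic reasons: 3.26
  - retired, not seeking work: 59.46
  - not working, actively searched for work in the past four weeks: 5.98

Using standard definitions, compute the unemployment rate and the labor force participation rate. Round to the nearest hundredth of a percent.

Employed = 176.39 + 3.26 = 179.65 million (anyone who worked, including part-time for economic reasons, counts as employed).
Unemployed = 2.30 + 5.98 = 8.28 million (jobless and actively searching, or on temporary layoff).
Labor force = 179.65 + 8.28 = 187.93 million.
Not in labor force = 20.17 + 26.06 + 10.52 + 3.10 + 59.46 = 119.31 million (those not working and not actively searching are outside the labor force — including those who want a job but have given up searching).
Civilian working-age population = 187.93 + 119.31 = 307.24 million.
Unemployment rate = 8.28 / 187.93 = 4.41%.
Labor force participation rate = 187.93 / 307.24 = 61.17%.

Unemployment rate ≈ 4.41%; labor force participation rate ≈ 61.17%.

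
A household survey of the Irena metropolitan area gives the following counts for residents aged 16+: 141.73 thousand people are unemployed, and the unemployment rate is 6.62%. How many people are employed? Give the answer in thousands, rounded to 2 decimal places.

About 1,999.21 thousand are employed.

Labor force = U / u = 141.73 / 0.0662 ≈ 2,140.94 thousand.
Employed = labor force − unemployed = 2,140.94 − 141.73 = 1,999.21 thousand.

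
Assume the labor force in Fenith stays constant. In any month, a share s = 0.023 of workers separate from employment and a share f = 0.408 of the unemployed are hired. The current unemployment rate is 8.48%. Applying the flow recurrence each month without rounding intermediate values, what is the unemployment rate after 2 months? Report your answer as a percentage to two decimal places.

With a fixed labor force, u_{t+1} = u_t + s·(1−u_t) − f·u_t = u_t·(1−s−f) + s.
Here 1−s−f = 0.569 and s = 0.023.
u_1 = 0.084800 × 0.569 + 0.023 = 0.071251.
u_2 = 0.071251 × 0.569 + 0.023 = 0.063542.

Unemployment rate after two months ≈ 6.35%.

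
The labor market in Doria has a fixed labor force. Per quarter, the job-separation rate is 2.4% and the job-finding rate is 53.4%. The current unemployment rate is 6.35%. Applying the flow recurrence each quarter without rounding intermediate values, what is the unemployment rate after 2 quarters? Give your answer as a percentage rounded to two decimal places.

With a fixed labor force, u_{t+1} = u_t + s·(1−u_t) − f·u_t = u_t·(1−s−f) + s.
Here 1−s−f = 0.442 and s = 0.024.
u_1 = 0.063500 × 0.442 + 0.024 = 0.052067.
u_2 = 0.052067 × 0.442 + 0.024 = 0.047014.

Unemployment rate after two quarters ≈ 4.70%.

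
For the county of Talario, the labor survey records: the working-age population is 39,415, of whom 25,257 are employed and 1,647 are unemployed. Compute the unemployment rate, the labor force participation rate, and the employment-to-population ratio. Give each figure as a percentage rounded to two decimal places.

Labor force = employed + unemployed = 25,257 + 1,647 = 26,904.
Unemployment rate = 1,647 / 26,904 = 6.12%.
Labor force participation rate = 26,904 / 39,415 = 68.26%.
Employment-population ratio = 25,257 / 39,415 = 64.08%.

Unemployment rate ≈ 6.12%; labor force participation rate ≈ 68.26%; employment-population ratio ≈ 64.08%.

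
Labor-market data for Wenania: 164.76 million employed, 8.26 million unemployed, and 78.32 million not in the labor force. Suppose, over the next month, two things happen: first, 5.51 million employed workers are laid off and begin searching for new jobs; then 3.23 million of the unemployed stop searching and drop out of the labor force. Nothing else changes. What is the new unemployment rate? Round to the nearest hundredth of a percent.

Initially, labor force = 164.76 + 8.26 = 173.02 million, so u = 8.26/173.02 = 4.77%.
After the first change, employed falls and unemployed rises by 5.51; labor force unchanged → E = 159.25, U = 13.77, labor force = 173.02 million.
After the second change, unemployed and labor force both fall by 3.23 → E = 159.25, U = 10.54, labor force = 169.79 million.
New unemployment rate = 10.54 / 169.79 = 6.21%.

New unemployment rate ≈ 6.21%.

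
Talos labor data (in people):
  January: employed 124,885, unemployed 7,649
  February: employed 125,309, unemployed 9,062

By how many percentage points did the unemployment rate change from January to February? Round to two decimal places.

The unemployment rate changed by +0.97 percentage points.

January: labor force = 124,885 + 7,649 = 132,534; u = 7,649/132,534 = 5.77%.
February: labor force = 125,309 + 9,062 = 134,371; u = 9,062/134,371 = 6.74%.
Change = 6.74% − 5.77% = +0.97 pp.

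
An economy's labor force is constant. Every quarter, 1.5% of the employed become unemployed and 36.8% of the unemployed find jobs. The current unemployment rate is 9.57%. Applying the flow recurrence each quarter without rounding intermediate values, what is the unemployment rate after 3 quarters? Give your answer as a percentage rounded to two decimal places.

With a fixed labor force, u_{t+1} = u_t + s·(1−u_t) − f·u_t = u_t·(1−s−f) + s.
Here 1−s−f = 0.617 and s = 0.015.
u_1 = 0.095700 × 0.617 + 0.015 = 0.074047.
u_2 = 0.074047 × 0.617 + 0.015 = 0.060687.
u_3 = 0.060687 × 0.617 + 0.015 = 0.052444.

Unemployment rate after three quarters ≈ 5.24%.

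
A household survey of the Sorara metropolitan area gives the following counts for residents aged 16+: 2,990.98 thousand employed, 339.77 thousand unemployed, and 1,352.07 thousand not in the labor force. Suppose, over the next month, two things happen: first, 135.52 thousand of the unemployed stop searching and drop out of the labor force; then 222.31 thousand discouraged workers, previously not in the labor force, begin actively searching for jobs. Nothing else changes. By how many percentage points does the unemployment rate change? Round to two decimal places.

The unemployment rate changes by +2.28 percentage points.

Initially, labor force = 2,990.98 + 339.77 = 3,330.75 thousand, so u = 339.77/3,330.75 = 10.20%.
After the first change, unemployed and labor force both fall by 135.52 → E = 2,990.98, U = 204.25, labor force = 3,195.23 thousand.
After the second change, unemployed and labor force both rise by 222.31 → E = 2,990.98, U = 426.56, labor force = 3,417.54 thousand.
New unemployment rate = 426.56 / 3,417.54 = 12.48%.
Change = 12.48% − 10.20% = +2.28 percentage points.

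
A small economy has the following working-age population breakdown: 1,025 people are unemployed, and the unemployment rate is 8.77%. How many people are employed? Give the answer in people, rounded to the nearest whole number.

Labor force = U / u = 1,025 / 0.0877 ≈ 11,688.
Employed = labor force − unemployed = 11,688 − 1,025 = 10,663.

About 10,663 are employed.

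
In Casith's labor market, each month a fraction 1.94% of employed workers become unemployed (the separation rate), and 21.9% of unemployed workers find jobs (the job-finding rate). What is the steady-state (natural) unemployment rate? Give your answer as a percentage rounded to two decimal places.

Steady-state unemployment rate ≈ 8.14%.

At steady state the flows balance: s·E = f·U, so U/(E+U) = s/(s+f).
u* = 1.94 / (1.94 + 21.9) = 1.94 / 23.84 = 8.14%.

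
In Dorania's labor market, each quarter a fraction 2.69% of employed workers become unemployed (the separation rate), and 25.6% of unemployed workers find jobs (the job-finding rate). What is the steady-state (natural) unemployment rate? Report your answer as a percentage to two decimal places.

Steady-state unemployment rate ≈ 9.51%.

At steady state the flows balance: s·E = f·U, so U/(E+U) = s/(s+f).
u* = 2.69 / (2.69 + 25.6) = 2.69 / 28.29 = 9.51%.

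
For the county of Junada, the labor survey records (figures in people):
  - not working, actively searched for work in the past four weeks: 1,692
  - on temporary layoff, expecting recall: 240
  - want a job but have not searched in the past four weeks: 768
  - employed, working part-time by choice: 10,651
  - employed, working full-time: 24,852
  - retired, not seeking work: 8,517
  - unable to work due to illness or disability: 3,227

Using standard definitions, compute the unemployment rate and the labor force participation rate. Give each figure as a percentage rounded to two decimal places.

Unemployment rate ≈ 5.16%; labor force participation rate ≈ 74.95%.

Employed = 10,651 + 24,852 = 35,503.
Unemployed = 1,692 + 240 = 1,932 (jobless and actively searching, or on temporary layoff).
Labor force = 35,503 + 1,932 = 37,435.
Not in labor force = 768 + 8,517 + 3,227 = 12,512 (those not working and not actively searching are outside the labor force — including those who want a job but have given up searching).
Civilian working-age population = 37,435 + 12,512 = 49,947.
Unemployment rate = 1,932 / 37,435 = 5.16%.
Labor force participation rate = 37,435 / 49,947 = 74.95%.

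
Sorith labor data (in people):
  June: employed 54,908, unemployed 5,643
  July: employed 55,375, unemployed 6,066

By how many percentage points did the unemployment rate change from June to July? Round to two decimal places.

June: labor force = 54,908 + 5,643 = 60,551; u = 5,643/60,551 = 9.32%.
July: labor force = 55,375 + 6,066 = 61,441; u = 6,066/61,441 = 9.87%.
Change = 9.87% − 9.32% = +0.55 pp.

The unemployment rate changed by +0.55 percentage points.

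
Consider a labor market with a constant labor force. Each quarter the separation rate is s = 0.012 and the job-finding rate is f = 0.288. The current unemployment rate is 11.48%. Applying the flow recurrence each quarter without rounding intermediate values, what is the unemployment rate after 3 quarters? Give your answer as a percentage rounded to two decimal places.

With a fixed labor force, u_{t+1} = u_t + s·(1−u_t) − f·u_t = u_t·(1−s−f) + s.
Here 1−s−f = 0.700 and s = 0.012.
u_1 = 0.114800 × 0.700 + 0.012 = 0.092360.
u_2 = 0.092360 × 0.700 + 0.012 = 0.076652.
u_3 = 0.076652 × 0.700 + 0.012 = 0.065656.

Unemployment rate after three quarters ≈ 6.57%.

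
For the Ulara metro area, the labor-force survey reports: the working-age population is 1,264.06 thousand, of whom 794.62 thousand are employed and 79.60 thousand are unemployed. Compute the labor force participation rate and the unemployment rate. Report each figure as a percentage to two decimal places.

Labor force = employed + unemployed = 794.62 + 79.60 = 874.22 thousand.
Unemployment rate = 79.60 / 874.22 = 9.11%.
Labor force participation rate = 874.22 / 1,264.06 = 69.16%.

Labor force participation rate ≈ 69.16%; unemployment rate ≈ 9.11%.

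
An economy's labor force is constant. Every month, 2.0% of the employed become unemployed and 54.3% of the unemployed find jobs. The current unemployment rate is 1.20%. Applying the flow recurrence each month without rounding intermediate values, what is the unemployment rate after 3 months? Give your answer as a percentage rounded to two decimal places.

Unemployment rate after three months ≈ 3.36%.

With a fixed labor force, u_{t+1} = u_t + s·(1−u_t) − f·u_t = u_t·(1−s−f) + s.
Here 1−s−f = 0.437 and s = 0.020.
u_1 = 0.012000 × 0.437 + 0.020 = 0.025244.
u_2 = 0.025244 × 0.437 + 0.020 = 0.031032.
u_3 = 0.031032 × 0.437 + 0.020 = 0.033561.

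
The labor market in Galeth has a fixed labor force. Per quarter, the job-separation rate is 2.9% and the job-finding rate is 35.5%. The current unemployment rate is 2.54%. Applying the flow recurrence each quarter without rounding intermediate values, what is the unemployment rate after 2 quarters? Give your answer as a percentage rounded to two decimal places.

Unemployment rate after two quarters ≈ 5.65%.

With a fixed labor force, u_{t+1} = u_t + s·(1−u_t) − f·u_t = u_t·(1−s−f) + s.
Here 1−s−f = 0.616 and s = 0.029.
u_1 = 0.025400 × 0.616 + 0.029 = 0.044646.
u_2 = 0.044646 × 0.616 + 0.029 = 0.056502.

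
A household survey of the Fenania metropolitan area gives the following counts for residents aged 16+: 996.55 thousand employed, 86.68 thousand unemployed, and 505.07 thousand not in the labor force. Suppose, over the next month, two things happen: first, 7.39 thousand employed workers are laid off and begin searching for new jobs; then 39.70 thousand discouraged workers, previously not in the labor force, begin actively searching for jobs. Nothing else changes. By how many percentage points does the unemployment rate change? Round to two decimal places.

Initially, labor force = 996.55 + 86.68 = 1,083.23 thousand, so u = 86.68/1,083.23 = 8.00%.
After the first change, employed falls and unemployed rises by 7.39; labor force unchanged → E = 989.16, U = 94.07, labor force = 1,083.23 thousand.
After the second change, unemployed and labor force both rise by 39.70 → E = 989.16, U = 133.77, labor force = 1,122.93 thousand.
New unemployment rate = 133.77 / 1,122.93 = 11.91%.
Change = 11.91% − 8.00% = +3.91 percentage points.

The unemployment rate changes by +3.91 percentage points.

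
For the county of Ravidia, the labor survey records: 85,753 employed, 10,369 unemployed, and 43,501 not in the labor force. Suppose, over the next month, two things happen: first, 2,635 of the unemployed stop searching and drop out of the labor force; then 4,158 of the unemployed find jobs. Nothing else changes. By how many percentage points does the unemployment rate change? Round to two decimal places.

The unemployment rate changes by −6.96 percentage points.

Initially, labor force = 85,753 + 10,369 = 96,122, so u = 10,369/96,122 = 10.79%.
After the first change, unemployed and labor force both fall by 2,635 → E = 85,753, U = 7,734, labor force = 93,487.
After the second change, unemployed falls and employed rises by 4,158; labor force unchanged → E = 89,911, U = 3,576, labor force = 93,487.
New unemployment rate = 3,576 / 93,487 = 3.83%.
Change = 3.83% − 10.79% = −6.96 percentage points.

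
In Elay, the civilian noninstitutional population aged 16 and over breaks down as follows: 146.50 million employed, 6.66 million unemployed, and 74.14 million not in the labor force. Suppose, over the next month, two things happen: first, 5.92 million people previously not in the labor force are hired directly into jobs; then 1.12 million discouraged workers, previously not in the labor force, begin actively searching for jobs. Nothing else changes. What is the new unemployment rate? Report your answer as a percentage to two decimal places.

New unemployment rate ≈ 4.86%.

Initially, labor force = 146.50 + 6.66 = 153.16 million, so u = 6.66/153.16 = 4.35%.
After the first change, employed and labor force both rise by 5.92; unemployed unchanged → E = 152.42, U = 6.66, labor force = 159.08 million.
After the second change, unemployed and labor force both rise by 1.12 → E = 152.42, U = 7.78, labor force = 160.20 million.
New unemployment rate = 7.78 / 160.20 = 4.86%.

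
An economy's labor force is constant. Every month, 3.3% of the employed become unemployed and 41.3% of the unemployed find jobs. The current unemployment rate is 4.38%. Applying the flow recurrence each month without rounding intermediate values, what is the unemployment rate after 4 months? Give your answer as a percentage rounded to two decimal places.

Unemployment rate after four months ≈ 7.11%.

With a fixed labor force, u_{t+1} = u_t + s·(1−u_t) − f·u_t = u_t·(1−s−f) + s.
Here 1−s−f = 0.554 and s = 0.033.
u_1 = 0.043800 × 0.554 + 0.033 = 0.057265.
u_2 = 0.057265 × 0.554 + 0.033 = 0.064725.
u_3 = 0.064725 × 0.554 + 0.033 = 0.068858.
u_4 = 0.068858 × 0.554 + 0.033 = 0.071147.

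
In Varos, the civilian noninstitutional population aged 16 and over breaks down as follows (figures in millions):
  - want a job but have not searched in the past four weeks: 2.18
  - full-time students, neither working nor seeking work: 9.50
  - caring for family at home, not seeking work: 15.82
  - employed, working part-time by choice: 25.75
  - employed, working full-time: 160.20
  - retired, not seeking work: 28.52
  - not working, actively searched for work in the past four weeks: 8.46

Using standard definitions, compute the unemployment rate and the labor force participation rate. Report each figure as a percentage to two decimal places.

Employed = 25.75 + 160.20 = 185.95 million.
Unemployed = 8.46 million.
Labor force = 185.95 + 8.46 = 194.41 million.
Not in labor force = 2.18 + 9.50 + 15.82 + 28.52 = 56.02 million (those not working and not actively searching are outside the labor force — including those who want a job but have given up searching).
Civilian working-age population = 194.41 + 56.02 = 250.43 million.
Unemployment rate = 8.46 / 194.41 = 4.35%.
Labor force participation rate = 194.41 / 250.43 = 77.63%.

Unemployment rate ≈ 4.35%; labor force participation rate ≈ 77.63%.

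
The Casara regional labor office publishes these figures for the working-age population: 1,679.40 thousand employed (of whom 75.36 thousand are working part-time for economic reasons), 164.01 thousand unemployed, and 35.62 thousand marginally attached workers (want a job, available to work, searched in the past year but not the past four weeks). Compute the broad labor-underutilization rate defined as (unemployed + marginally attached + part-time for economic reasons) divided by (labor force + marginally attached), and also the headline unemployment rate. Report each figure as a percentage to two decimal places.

Broad underutilization rate ≈ 14.63%; headline unemployment rate ≈ 8.90%.

Labor force = 1,679.40 + 164.01 = 1,843.41 thousand.
Numerator = 164.01 + 35.62 + 75.36 = 274.99 thousand.
Denominator = 1,843.41 + 35.62 = 1,879.03 thousand.
Broad rate = 274.99 / 1,879.03 = 14.63%.
Headline unemployment rate = 164.01 / 1,843.41 = 8.90%.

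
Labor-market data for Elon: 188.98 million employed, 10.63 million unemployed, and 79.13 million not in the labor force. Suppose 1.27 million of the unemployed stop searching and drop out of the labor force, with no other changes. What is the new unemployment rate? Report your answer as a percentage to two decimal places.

Initially, labor force = 188.98 + 10.63 = 199.61 million, so u = 10.63/199.61 = 5.33%.
After the change, unemployed and labor force both fall by 1.27 → E = 188.98, U = 9.36, labor force = 198.34 million.
New unemployment rate = 9.36 / 198.34 = 4.72%.

New unemployment rate ≈ 4.72%.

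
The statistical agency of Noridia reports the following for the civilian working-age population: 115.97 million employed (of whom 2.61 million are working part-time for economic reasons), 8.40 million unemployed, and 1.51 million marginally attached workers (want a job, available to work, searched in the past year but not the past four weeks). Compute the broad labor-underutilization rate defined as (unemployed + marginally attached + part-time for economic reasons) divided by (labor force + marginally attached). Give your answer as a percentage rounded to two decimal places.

Labor force = 115.97 + 8.40 = 124.37 million.
Numerator = 8.40 + 1.51 + 2.61 = 12.52 million.
Denominator = 124.37 + 1.51 = 125.88 million.
Broad rate = 12.52 / 125.88 = 9.95%.

Broad underutilization rate ≈ 9.95%.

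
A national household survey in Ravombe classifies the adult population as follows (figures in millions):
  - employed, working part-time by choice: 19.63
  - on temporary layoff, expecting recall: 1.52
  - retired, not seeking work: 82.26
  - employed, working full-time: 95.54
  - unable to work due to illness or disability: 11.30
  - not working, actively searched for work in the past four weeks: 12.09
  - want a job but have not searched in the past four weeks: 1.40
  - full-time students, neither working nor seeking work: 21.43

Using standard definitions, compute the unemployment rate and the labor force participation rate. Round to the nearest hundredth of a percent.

Unemployment rate ≈ 10.57%; labor force participation rate ≈ 52.53%.

Employed = 19.63 + 95.54 = 115.17 million.
Unemployed = 1.52 + 12.09 = 13.61 million (jobless and actively searching, or on temporary layoff).
Labor force = 115.17 + 13.61 = 128.78 million.
Not in labor force = 82.26 + 11.30 + 1.40 + 21.43 = 116.39 million (those not working and not actively searching are outside the labor force — including those who want a job but have given up searching).
Civilian working-age population = 128.78 + 116.39 = 245.17 million.
Unemployment rate = 13.61 / 128.78 = 10.57%.
Labor force participation rate = 128.78 / 245.17 = 52.53%.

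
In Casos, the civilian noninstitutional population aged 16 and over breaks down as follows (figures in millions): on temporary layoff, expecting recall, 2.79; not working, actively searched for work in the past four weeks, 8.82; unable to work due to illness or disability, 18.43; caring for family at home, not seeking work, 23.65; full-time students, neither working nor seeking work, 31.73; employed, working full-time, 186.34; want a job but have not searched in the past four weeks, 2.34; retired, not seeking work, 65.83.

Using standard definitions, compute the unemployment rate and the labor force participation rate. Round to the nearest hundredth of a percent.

Unemployment rate ≈ 5.87%; labor force participation rate ≈ 58.23%.

Employed = 186.34 million.
Unemployed = 2.79 + 8.82 = 11.61 million (jobless and actively searching, or on temporary layoff).
Labor force = 186.34 + 11.61 = 197.95 million.
Not in labor force = 18.43 + 23.65 + 31.73 + 2.34 + 65.83 = 141.98 million (those not working and not actively searching are outside the labor force — including those who want a job but have given up searching).
Civilian working-age population = 197.95 + 141.98 = 339.93 million.
Unemployment rate = 11.61 / 197.95 = 5.87%.
Labor force participation rate = 197.95 / 339.93 = 58.23%.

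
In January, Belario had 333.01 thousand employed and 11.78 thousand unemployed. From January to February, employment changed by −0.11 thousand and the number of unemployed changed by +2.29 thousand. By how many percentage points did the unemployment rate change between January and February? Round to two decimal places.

The unemployment rate changed by +0.64 percentage points.

January: labor force = 333.01 + 11.78 = 344.79; u = 11.78/344.79 = 3.42%.
February: labor force = 332.90 + 14.07 = 346.97; u = 14.07/346.97 = 4.06%.
Change = 4.06% − 3.42% = +0.64 pp.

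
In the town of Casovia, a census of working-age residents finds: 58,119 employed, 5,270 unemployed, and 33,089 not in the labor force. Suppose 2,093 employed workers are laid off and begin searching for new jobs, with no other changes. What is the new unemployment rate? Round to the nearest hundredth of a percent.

Initially, labor force = 58,119 + 5,270 = 63,389, so u = 5,270/63,389 = 8.31%.
After the change, employed falls and unemployed rises by 2,093; labor force unchanged → E = 56,026, U = 7,363, labor force = 63,389.
New unemployment rate = 7,363 / 63,389 = 11.62%.

New unemployment rate ≈ 11.62%.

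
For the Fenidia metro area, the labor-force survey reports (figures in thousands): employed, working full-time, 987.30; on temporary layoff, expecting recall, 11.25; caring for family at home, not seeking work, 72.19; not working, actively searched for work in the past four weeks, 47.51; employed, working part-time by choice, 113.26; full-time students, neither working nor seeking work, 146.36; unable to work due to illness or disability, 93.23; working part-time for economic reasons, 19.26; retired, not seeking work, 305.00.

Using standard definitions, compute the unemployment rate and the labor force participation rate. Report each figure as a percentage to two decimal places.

Unemployment rate ≈ 4.99%; labor force participation rate ≈ 65.65%.

Employed = 987.30 + 113.26 + 19.26 = 1,119.82 thousand (anyone who worked, including part-time for economic reasons, counts as employed).
Unemployed = 11.25 + 47.51 = 58.76 thousand (jobless and actively searching, or on temporary layoff).
Labor force = 1,119.82 + 58.76 = 1,178.58 thousand.
Not in labor force = 72.19 + 146.36 + 93.23 + 305.00 = 616.78 thousand (those not working and not actively searching are outside the labor force).
Civilian working-age population = 1,178.58 + 616.78 = 1,795.36 thousand.
Unemployment rate = 58.76 / 1,178.58 = 4.99%.
Labor force participation rate = 1,178.58 / 1,795.36 = 65.65%.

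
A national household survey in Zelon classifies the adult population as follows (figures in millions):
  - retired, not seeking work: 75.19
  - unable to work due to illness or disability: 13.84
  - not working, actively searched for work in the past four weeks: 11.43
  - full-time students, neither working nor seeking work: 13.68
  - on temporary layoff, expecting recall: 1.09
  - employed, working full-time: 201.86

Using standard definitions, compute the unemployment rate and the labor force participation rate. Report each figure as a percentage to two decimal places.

Unemployment rate ≈ 5.84%; labor force participation rate ≈ 67.61%.

Employed = 201.86 million.
Unemployed = 11.43 + 1.09 = 12.52 million (jobless and actively searching, or on temporary layoff).
Labor force = 201.86 + 12.52 = 214.38 million.
Not in labor force = 75.19 + 13.84 + 13.68 = 102.71 million (those not working and not actively searching are outside the labor force).
Civilian working-age population = 214.38 + 102.71 = 317.09 million.
Unemployment rate = 12.52 / 214.38 = 5.84%.
Labor force participation rate = 214.38 / 317.09 = 67.61%.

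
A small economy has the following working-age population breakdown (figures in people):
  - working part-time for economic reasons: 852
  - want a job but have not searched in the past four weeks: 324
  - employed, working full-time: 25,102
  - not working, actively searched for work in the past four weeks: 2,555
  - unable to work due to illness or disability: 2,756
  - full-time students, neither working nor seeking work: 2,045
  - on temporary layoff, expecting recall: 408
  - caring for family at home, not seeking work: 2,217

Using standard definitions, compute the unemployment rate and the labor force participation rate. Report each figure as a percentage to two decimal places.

Unemployment rate ≈ 10.25%; labor force participation rate ≈ 79.75%.

Employed = 852 + 25,102 = 25,954 (anyone who worked, including part-time for economic reasons, counts as employed).
Unemployed = 2,555 + 408 = 2,963 (jobless and actively searching, or on temporary layoff).
Labor force = 25,954 + 2,963 = 28,917.
Not in labor force = 324 + 2,756 + 2,045 + 2,217 = 7,342 (those not working and not actively searching are outside the labor force — including those who want a job but have given up searching).
Civilian working-age population = 28,917 + 7,342 = 36,259.
Unemployment rate = 2,963 / 28,917 = 10.25%.
Labor force participation rate = 28,917 / 36,259 = 79.75%.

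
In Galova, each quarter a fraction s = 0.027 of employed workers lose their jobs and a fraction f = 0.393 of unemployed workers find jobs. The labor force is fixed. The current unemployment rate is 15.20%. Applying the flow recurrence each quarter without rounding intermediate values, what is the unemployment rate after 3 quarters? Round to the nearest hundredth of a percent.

With a fixed labor force, u_{t+1} = u_t + s·(1−u_t) − f·u_t = u_t·(1−s−f) + s.
Here 1−s−f = 0.580 and s = 0.027.
u_1 = 0.152000 × 0.580 + 0.027 = 0.115160.
u_2 = 0.115160 × 0.580 + 0.027 = 0.093793.
u_3 = 0.093793 × 0.580 + 0.027 = 0.081400.

Unemployment rate after three quarters ≈ 8.14%.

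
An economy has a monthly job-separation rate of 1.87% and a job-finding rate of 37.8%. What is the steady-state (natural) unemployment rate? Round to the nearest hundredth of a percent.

At steady state the flows balance: s·E = f·U, so U/(E+U) = s/(s+f).
u* = 1.87 / (1.87 + 37.8) = 1.87 / 39.67 = 4.71%.

Steady-state unemployment rate ≈ 4.71%.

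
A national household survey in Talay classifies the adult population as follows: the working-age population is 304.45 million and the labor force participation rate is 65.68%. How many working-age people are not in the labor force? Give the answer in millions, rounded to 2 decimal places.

About 104.49 million are not in the labor force.

Share not in the labor force = 1 − 0.6568 = 0.3432.
Not in labor force = 0.3432 × 304.45 ≈ 104.49 million.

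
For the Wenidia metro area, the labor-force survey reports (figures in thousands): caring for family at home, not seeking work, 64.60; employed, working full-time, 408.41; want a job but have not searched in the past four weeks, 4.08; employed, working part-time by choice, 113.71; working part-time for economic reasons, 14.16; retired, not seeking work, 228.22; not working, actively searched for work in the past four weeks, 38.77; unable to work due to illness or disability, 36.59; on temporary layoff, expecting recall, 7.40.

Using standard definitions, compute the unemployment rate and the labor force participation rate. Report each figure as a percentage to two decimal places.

Unemployment rate ≈ 7.93%; labor force participation rate ≈ 63.59%.

Employed = 408.41 + 113.71 + 14.16 = 536.28 thousand (anyone who worked, including part-time for economic reasons, counts as employed).
Unemployed = 38.77 + 7.40 = 46.17 thousand (jobless and actively searching, or on temporary layoff).
Labor force = 536.28 + 46.17 = 582.45 thousand.
Not in labor force = 64.60 + 4.08 + 228.22 + 36.59 = 333.49 thousand (those not working and not actively searching are outside the labor force — including those who want a job but have given up searching).
Civilian working-age population = 582.45 + 333.49 = 915.94 thousand.
Unemployment rate = 46.17 / 582.45 = 7.93%.
Labor force participation rate = 582.45 / 915.94 = 63.59%.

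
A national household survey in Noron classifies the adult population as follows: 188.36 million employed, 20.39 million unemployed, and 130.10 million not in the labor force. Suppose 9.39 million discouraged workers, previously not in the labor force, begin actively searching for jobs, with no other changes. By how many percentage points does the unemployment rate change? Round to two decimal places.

The unemployment rate changes by +3.88 percentage points.

Initially, labor force = 188.36 + 20.39 = 208.75 million, so u = 20.39/208.75 = 9.77%.
After the change, unemployed and labor force both rise by 9.39 → E = 188.36, U = 29.78, labor force = 218.14 million.
New unemployment rate = 29.78 / 218.14 = 13.65%.
Change = 13.65% − 9.77% = +3.88 percentage points.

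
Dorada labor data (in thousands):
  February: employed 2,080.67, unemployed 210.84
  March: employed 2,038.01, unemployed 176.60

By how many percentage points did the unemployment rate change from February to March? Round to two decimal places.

The unemployment rate changed by −1.23 percentage points.

February: labor force = 2,080.67 + 210.84 = 2,291.51; u = 210.84/2,291.51 = 9.20%.
March: labor force = 2,038.01 + 176.60 = 2,214.61; u = 176.60/2,214.61 = 7.97%.
Change = 7.97% − 9.20% = −1.23 pp.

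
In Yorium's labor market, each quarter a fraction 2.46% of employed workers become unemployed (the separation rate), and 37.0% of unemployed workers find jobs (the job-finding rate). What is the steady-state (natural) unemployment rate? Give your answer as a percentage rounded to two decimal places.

At steady state the flows balance: s·E = f·U, so U/(E+U) = s/(s+f).
u* = 2.46 / (2.46 + 37.0) = 2.46 / 39.46 = 6.23%.

Steady-state unemployment rate ≈ 6.23%.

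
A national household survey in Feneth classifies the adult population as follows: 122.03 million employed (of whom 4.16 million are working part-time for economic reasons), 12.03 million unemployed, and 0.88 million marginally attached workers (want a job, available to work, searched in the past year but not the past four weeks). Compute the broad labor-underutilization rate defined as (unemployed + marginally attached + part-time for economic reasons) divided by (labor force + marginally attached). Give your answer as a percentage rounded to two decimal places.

Broad underutilization rate ≈ 12.65%.

Labor force = 122.03 + 12.03 = 134.06 million.
Numerator = 12.03 + 0.88 + 4.16 = 17.07 million.
Denominator = 134.06 + 0.88 = 134.94 million.
Broad rate = 17.07 / 134.94 = 12.65%.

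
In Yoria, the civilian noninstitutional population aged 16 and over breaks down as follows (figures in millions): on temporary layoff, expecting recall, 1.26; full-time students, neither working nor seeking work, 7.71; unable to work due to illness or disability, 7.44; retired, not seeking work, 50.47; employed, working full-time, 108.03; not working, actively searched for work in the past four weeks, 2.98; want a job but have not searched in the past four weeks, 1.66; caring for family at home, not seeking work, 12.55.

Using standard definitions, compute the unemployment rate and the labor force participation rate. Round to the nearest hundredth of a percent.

Employed = 108.03 million.
Unemployed = 1.26 + 2.98 = 4.24 million (jobless and actively searching, or on temporary layoff).
Labor force = 108.03 + 4.24 = 112.27 million.
Not in labor force = 7.71 + 7.44 + 50.47 + 1.66 + 12.55 = 79.83 million (those not working and not actively searching are outside the labor force — including those who want a job but have given up searching).
Civilian working-age population = 112.27 + 79.83 = 192.10 million.
Unemployment rate = 4.24 / 112.27 = 3.78%.
Labor force participation rate = 112.27 / 192.10 = 58.44%.

Unemployment rate ≈ 3.78%; labor force participation rate ≈ 58.44%.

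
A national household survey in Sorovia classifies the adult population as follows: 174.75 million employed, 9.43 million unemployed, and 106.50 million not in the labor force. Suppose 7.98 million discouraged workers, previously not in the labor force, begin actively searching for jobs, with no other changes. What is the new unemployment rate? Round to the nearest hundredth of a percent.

New unemployment rate ≈ 9.06%.

Initially, labor force = 174.75 + 9.43 = 184.18 million, so u = 9.43/184.18 = 5.12%.
After the change, unemployed and labor force both rise by 7.98 → E = 174.75, U = 17.41, labor force = 192.16 million.
New unemployment rate = 17.41 / 192.16 = 9.06%.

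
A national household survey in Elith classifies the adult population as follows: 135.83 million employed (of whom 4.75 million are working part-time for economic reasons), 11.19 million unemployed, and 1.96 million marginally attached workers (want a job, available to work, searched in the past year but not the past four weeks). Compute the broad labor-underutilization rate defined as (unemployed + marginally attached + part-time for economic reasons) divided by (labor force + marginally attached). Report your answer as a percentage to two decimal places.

Broad underutilization rate ≈ 12.02%.

Labor force = 135.83 + 11.19 = 147.02 million.
Numerator = 11.19 + 1.96 + 4.75 = 17.90 million.
Denominator = 147.02 + 1.96 = 148.98 million.
Broad rate = 17.90 / 148.98 = 12.02%.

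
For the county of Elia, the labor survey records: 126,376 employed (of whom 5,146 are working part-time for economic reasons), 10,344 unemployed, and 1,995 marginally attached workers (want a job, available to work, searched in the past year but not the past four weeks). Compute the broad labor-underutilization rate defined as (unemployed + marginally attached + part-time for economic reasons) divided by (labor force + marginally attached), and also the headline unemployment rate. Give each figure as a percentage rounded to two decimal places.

Labor force = 126,376 + 10,344 = 136,720.
Numerator = 10,344 + 1,995 + 5,146 = 17,485.
Denominator = 136,720 + 1,995 = 138,715.
Broad rate = 17,485 / 138,715 = 12.60%.
Headline unemployment rate = 10,344 / 136,720 = 7.57%.

Broad underutilization rate ≈ 12.60%; headline unemployment rate ≈ 7.57%.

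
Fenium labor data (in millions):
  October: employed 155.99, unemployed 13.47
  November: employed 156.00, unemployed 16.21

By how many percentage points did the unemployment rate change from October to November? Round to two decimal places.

The unemployment rate changed by +1.46 percentage points.

October: labor force = 155.99 + 13.47 = 169.46; u = 13.47/169.46 = 7.95%.
November: labor force = 156.00 + 16.21 = 172.21; u = 16.21/172.21 = 9.41%.
Change = 9.41% − 7.95% = +1.46 pp.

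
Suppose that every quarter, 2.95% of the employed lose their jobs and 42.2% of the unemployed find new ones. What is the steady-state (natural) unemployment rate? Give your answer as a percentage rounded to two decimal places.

Steady-state unemployment rate ≈ 6.53%.

At steady state the flows balance: s·E = f·U, so U/(E+U) = s/(s+f).
u* = 2.95 / (2.95 + 42.2) = 2.95 / 45.15 = 6.53%.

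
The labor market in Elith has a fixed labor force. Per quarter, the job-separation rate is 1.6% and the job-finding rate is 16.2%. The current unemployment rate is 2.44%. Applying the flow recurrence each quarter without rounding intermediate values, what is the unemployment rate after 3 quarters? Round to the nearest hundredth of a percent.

Unemployment rate after three quarters ≈ 5.35%.

With a fixed labor force, u_{t+1} = u_t + s·(1−u_t) − f·u_t = u_t·(1−s−f) + s.
Here 1−s−f = 0.822 and s = 0.016.
u_1 = 0.024400 × 0.822 + 0.016 = 0.036057.
u_2 = 0.036057 × 0.822 + 0.016 = 0.045639.
u_3 = 0.045639 × 0.822 + 0.016 = 0.053515.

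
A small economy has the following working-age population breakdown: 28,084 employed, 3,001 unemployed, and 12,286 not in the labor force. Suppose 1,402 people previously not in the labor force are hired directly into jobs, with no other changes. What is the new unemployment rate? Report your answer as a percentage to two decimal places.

New unemployment rate ≈ 9.24%.

Initially, labor force = 28,084 + 3,001 = 31,085, so u = 3,001/31,085 = 9.65%.
After the change, employed and labor force both rise by 1,402; unemployed unchanged → E = 29,486, U = 3,001, labor force = 32,487.
New unemployment rate = 3,001 / 32,487 = 9.24%.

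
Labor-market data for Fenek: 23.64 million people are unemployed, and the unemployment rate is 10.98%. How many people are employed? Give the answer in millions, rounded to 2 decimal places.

Labor force = U / u = 23.64 / 0.1098 ≈ 215.30 million.
Employed = labor force − unemployed = 215.30 − 23.64 = 191.66 million.

About 191.66 million are employed.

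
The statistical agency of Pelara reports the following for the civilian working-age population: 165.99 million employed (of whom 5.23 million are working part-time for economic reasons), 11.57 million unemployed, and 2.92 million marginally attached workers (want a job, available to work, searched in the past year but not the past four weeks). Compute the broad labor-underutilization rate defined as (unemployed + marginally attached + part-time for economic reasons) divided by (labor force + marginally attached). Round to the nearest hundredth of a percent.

Labor force = 165.99 + 11.57 = 177.56 million.
Numerator = 11.57 + 2.92 + 5.23 = 19.72 million.
Denominator = 177.56 + 2.92 = 180.48 million.
Broad rate = 19.72 / 180.48 = 10.93%.

Broad underutilization rate ≈ 10.93%.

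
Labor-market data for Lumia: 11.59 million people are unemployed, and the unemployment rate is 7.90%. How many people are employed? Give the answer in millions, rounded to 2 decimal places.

About 135.12 million are employed.

Labor force = U / u = 11.59 / 0.0790 ≈ 146.71 million.
Employed = labor force − unemployed = 146.71 − 11.59 = 135.12 million.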